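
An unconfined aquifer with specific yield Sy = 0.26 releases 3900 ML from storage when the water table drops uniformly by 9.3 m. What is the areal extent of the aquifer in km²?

A ≈ 1.61 km²

ΔV = 3900 ML = 3.9 × 10^6 m³
A = ΔV / (Sy × Δh) = 3.9 × 10^6 / (0.26 × 9.3) = 1.613 × 10^6 m²
A = 1.613 × 10^6 m² = 1.613 km²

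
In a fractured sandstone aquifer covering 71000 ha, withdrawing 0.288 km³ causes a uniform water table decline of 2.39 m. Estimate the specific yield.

Sy ≈ 0.17

A = 71000 ha = 7.1 × 10^8 m²
ΔV = 0.288 km³ = 2.88 × 10^8 m³
Sy = ΔV / (A × Δh) = 2.88 × 10^8 m³ / (7.1 × 10^8 m² × 2.39 m) = 0.1697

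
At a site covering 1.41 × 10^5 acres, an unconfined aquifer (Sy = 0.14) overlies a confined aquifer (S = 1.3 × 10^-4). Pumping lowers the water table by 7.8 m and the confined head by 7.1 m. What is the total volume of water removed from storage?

A = 1.41 × 10^5 acres = 5.706 × 10^8 m²
Unconfined: ΔV_u = Sy × A × Δh_u = 0.14 × 5.706 × 10^8 × 7.8 = 6.231 × 10^8 m³
Confined: ΔV_c = S × A × Δh_c = 1.3 × 10^-4 × 5.706 × 10^8 × 7.1 = 5.267 × 10^5 m³
Total ΔV = 6.231 × 10^8 + 5.267 × 10^5 = 6.236 × 10^8 m³

ΔV ≈ 6.24 × 10^8 m³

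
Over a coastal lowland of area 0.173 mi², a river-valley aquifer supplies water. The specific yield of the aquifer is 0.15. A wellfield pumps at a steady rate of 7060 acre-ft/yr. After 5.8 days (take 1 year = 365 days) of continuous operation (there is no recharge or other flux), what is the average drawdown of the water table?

Δh ≈ 2.06 m

A = 0.173 mi² = 4.481 × 10^5 m²
Q = 7060 acre-ft/yr = 23860 m³/d
ΔV = Q × t = 23860 m³/d × 5.8 d = 1.384 × 10^5 m³
Δh = ΔV / (Sy × A) = 1.384 × 10^5 / (0.15 × 4.481 × 10^5) = 2.059 m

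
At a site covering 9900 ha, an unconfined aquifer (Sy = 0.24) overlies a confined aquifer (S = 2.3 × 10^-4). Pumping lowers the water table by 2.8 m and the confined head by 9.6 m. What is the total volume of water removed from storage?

A = 9900 ha = 9.9 × 10^7 m²
Unconfined: ΔV_u = Sy × A × Δh_u = 0.24 × 9.9 × 10^7 × 2.8 = 6.653 × 10^7 m³
Confined: ΔV_c = S × A × Δh_c = 2.3 × 10^-4 × 9.9 × 10^7 × 9.6 = 2.186 × 10^5 m³
Total ΔV = 6.653 × 10^7 + 2.186 × 10^5 = 6.675 × 10^7 m³

ΔV ≈ 6.67 × 10^7 m³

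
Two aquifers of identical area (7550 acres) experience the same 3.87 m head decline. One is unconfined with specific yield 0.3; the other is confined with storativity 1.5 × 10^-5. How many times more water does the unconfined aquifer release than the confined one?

ΔV_u / ΔV_c ≈ 20000

A = 7550 acres = 3.055 × 10^7 m²
Unconfined: ΔV_u = Sy × A × Δh = 0.3 × 3.055 × 10^7 × 3.87 = 3.547 × 10^7 m³
Confined: ΔV_c = S × A × Δh = 1.5 × 10^-5 × 3.055 × 10^7 × 3.87 = 1774 m³
Ratio = ΔV_u / ΔV_c = Sy / S = 0.3 / 1.5 × 10^-5 = 20000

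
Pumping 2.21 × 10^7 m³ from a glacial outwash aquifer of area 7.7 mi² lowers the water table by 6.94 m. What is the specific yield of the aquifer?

Sy ≈ 0.16

A = 7.7 mi² = 1.994 × 10^7 m²
Sy = ΔV / (A × Δh) = 2.21 × 10^7 m³ / (1.994 × 10^7 m² × 6.94 m) = 0.1597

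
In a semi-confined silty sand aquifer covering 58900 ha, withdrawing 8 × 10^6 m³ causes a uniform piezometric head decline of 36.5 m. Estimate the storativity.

S ≈ 3.7 × 10^-4

A = 58900 ha = 5.89 × 10^8 m²
S = ΔV / (A × Δh) = 8 × 10^6 m³ / (5.89 × 10^8 m² × 36.5 m) = 3.721 × 10^-4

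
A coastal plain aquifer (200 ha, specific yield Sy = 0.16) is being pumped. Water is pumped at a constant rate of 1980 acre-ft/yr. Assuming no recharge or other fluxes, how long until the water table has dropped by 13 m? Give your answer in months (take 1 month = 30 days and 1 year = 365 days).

A = 200 ha = 2 × 10^6 m²
ΔV = Sy × A × Δh = 0.16 × 2 × 10^6 × 13 = 4.16 × 10^6 m³
Q = 1980 acre-ft/yr = 6691 m³/d
t = ΔV / Q = 4.16 × 10^6 m³ / 6691 m³/d = 621.7 d
t = 621.7 d ≈ 20.72 months

t ≈ 20.7 months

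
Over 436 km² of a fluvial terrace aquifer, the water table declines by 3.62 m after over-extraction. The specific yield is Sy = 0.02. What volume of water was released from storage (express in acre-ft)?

A = 436 km² = 4.36 × 10^8 m²
ΔV = Sy × A × Δh = 0.02 × 4.36 × 10^8 m² × 3.62 m = 3.157 × 10^7 m³
ΔV = 3.157 × 10^7 m³ = 25590 acre-ft

ΔV ≈ 25600 acre-ft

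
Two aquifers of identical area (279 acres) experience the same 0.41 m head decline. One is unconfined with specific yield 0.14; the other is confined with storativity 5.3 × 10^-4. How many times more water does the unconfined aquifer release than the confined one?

ΔV_u / ΔV_c ≈ 264

A = 279 acres = 1.129 × 10^6 m²
Unconfined: ΔV_u = Sy × A × Δh = 0.14 × 1.129 × 10^6 × 0.41 = 64810 m³
Confined: ΔV_c = S × A × Δh = 5.3 × 10^-4 × 1.129 × 10^6 × 0.41 = 245.3 m³
Ratio = ΔV_u / ΔV_c = Sy / S = 0.14 / 5.3 × 10^-4 = 264.2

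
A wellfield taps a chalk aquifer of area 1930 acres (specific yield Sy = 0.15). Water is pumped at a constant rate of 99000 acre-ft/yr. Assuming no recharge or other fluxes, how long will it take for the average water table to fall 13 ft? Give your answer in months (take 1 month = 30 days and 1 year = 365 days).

t ≈ 0.463 months

A = 1930 acres = 7.81 × 10^6 m²
Δh = 13 ft = 3.962 m
ΔV = Sy × A × Δh = 0.15 × 7.81 × 10^6 × 3.962 = 4.642 × 10^6 m³
Q = 99000 acre-ft/yr = 3.346 × 10^5 m³/d
t = ΔV / Q = 4.642 × 10^6 m³ / 3.346 × 10^5 m³/d = 13.88 d
t = 13.88 d ≈ 0.4625 months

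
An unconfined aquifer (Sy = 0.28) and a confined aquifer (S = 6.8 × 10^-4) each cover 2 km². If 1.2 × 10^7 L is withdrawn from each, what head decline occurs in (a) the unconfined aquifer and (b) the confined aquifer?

A = 2 km² = 2 × 10^6 m²
ΔV = 1.2 × 10^7 L = 12000 m³
Unconfined: Δh_u = ΔV/(Sy·A) = 12000/(0.28 × 2 × 10^6) = 0.02143 m
Confined: Δh_c = ΔV/(S·A) = 12000/(6.8 × 10^-4 × 2 × 10^6) = 8.824 m

Δh_u ≈ 0.0214 m; Δh_c ≈ 8.82 m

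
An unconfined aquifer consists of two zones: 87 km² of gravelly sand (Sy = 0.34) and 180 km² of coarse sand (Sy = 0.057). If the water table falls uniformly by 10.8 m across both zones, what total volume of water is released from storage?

A₁ = 87 km² = 8.7 × 10^7 m²; A₂ = 180 km² = 1.8 × 10^8 m²
ΔV₁ = 0.34 × 8.7 × 10^7 × 10.8 = 3.195 × 10^8 m³
ΔV₂ = 0.057 × 1.8 × 10^8 × 10.8 = 1.108 × 10^8 m³
ΔV = ΔV₁ + ΔV₂ = 4.303 × 10^8 m³

ΔV ≈ 4.3 × 10^8 m³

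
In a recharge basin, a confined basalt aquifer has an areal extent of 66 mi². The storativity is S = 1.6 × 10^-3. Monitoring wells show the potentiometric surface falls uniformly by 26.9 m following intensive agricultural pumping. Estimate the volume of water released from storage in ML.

A = 66 mi² = 1.709 × 10^8 m²
ΔV = S × A × Δh = 0.0016 × 1.709 × 10^8 m² × 26.9 m = 7.357 × 10^6 m³
ΔV = 7.357 × 10^6 m³ = 7357 ML

ΔV ≈ 7360 ML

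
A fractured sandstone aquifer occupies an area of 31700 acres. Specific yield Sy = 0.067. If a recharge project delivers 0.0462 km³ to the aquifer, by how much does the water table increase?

Δh ≈ 5.38 m

A = 31700 acres = 1.283 × 10^8 m²
ΔV = 0.0462 km³ = 4.62 × 10^7 m³
Δh = ΔV / (Sy × A) = 4.62 × 10^7 m³ / (0.067 × 1.283 × 10^8 m²) = 5.375 m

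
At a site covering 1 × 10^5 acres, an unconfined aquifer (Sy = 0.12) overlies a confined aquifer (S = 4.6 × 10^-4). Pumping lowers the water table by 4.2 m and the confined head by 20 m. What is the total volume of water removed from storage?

A = 1 × 10^5 acres = 4.047 × 10^8 m²
Unconfined: ΔV_u = Sy × A × Δh_u = 0.12 × 4.047 × 10^8 × 4.2 = 2.04 × 10^8 m³
Confined: ΔV_c = S × A × Δh_c = 4.6 × 10^-4 × 4.047 × 10^8 × 20 = 3.723 × 10^6 m³
Total ΔV = 2.04 × 10^8 + 3.723 × 10^6 = 2.077 × 10^8 m³

ΔV ≈ 2.08 × 10^8 m³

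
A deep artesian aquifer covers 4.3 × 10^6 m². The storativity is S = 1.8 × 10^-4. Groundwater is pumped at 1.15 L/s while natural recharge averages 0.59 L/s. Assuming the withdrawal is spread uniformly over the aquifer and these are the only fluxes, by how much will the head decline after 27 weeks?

Δh ≈ 11.8 m

Net abstraction = 1.15 − 0.59 = 0.56 L/s
Q_net = 0.56 L/s = 48.38 m³/d
t = 27 weeks = 189 d
ΔV = Q × t = 48.38 m³/d × 189 d = 9145 m³
Δh = ΔV / (S × A) = 9145 / (1.8 × 10^-4 × 4.3 × 10^6) = 11.81 m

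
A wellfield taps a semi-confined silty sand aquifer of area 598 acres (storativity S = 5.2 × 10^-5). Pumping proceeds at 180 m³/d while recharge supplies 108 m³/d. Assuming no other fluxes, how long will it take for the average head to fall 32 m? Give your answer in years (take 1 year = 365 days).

A = 598 acres = 2.42 × 10^6 m²
ΔV = S × A × Δh = 5.2 × 10^-5 × 2.42 × 10^6 × 32 = 4027 m³
Net withdrawal = 180 − 108 = 72 m³/d
t = ΔV / Q = 4027 m³ / 72 m³/d = 55.93 d
t = 55.93 d ≈ 0.1532 years

t ≈ 0.153 years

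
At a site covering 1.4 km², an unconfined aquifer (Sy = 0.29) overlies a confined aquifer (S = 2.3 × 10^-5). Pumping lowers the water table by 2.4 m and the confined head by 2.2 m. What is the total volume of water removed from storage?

ΔV ≈ 9.74 × 10^5 m³

A = 1.4 km² = 1.4 × 10^6 m²
Unconfined: ΔV_u = Sy × A × Δh_u = 0.29 × 1.4 × 10^6 × 2.4 = 9.744 × 10^5 m³
Confined: ΔV_c = S × A × Δh_c = 2.3 × 10^-5 × 1.4 × 10^6 × 2.2 = 70.84 m³
Total ΔV = 9.744 × 10^5 + 70.84 = 9.745 × 10^5 m³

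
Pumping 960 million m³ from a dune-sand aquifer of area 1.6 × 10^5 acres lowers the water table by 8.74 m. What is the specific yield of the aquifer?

A = 1.6 × 10^5 acres = 6.475 × 10^8 m²
ΔV = 960 million m³ = 9.6 × 10^8 m³
Sy = ΔV / (A × Δh) = 9.6 × 10^8 m³ / (6.475 × 10^8 m² × 8.74 m) = 0.1696

Sy ≈ 0.17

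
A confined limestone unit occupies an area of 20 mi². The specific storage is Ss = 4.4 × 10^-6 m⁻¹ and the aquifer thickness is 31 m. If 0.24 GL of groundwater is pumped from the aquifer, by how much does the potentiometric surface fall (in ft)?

S = Ss × b = 4.4 × 10^-6 m⁻¹ × 31 m = 1.364 × 10^-4
A = 20 mi² = 5.18 × 10^7 m²
ΔV = 0.24 GL = 2.4 × 10^5 m³
Δh = ΔV / (S × A) = 2.4 × 10^5 m³ / (1.364 × 10^-4 × 5.18 × 10^7 m²) = 33.97 m
Δh = 33.97 m = 111.4 ft

Δh ≈ 111 ft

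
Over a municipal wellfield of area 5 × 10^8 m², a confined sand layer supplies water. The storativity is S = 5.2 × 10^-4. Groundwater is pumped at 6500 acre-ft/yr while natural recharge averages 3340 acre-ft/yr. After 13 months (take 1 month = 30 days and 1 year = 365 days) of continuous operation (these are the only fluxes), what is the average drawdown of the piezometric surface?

Net abstraction = 6500 − 3340 = 3160 acre-ft/yr
Q_net = 3160 acre-ft/yr = 10680 m³/d
t = 13 months = 390 d
ΔV = Q × t = 10680 m³/d × 390 d = 4.165 × 10^6 m³
Δh = ΔV / (S × A) = 4.165 × 10^6 / (5.2 × 10^-4 × 5 × 10^8) = 16.02 m

Δh ≈ 16 m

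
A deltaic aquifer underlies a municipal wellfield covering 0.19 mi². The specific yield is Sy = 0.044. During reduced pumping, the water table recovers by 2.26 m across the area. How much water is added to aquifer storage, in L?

A = 0.19 mi² = 4.921 × 10^5 m²
ΔV = Sy × A × Δh = 0.044 × 4.921 × 10^5 m² × 2.26 m = 48930 m³
ΔV = 48930 m³ = 4.893 × 10^7 L

ΔV ≈ 4.89 × 10^7 L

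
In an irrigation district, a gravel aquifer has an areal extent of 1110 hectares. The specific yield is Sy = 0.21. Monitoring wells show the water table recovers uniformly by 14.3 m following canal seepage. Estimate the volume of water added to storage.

ΔV ≈ 3.33 × 10^7 m³

A = 1110 hectares = 1.11 × 10^7 m²
ΔV = Sy × A × Δh = 0.21 × 1.11 × 10^7 m² × 14.3 m = 3.333 × 10^7 m³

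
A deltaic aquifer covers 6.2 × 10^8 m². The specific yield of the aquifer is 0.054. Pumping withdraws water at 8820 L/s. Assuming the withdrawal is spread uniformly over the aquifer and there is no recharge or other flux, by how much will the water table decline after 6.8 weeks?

Δh ≈ 1.08 m

Q = 8820 L/s = 7.62 × 10^5 m³/d
t = 6.8 weeks = 47.6 d
ΔV = Q × t = 7.62 × 10^5 m³/d × 47.6 d = 3.627 × 10^7 m³
Δh = ΔV / (Sy × A) = 3.627 × 10^7 / (0.054 × 6.2 × 10^8) = 1.083 m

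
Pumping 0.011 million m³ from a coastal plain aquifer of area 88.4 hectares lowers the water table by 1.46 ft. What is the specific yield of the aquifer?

A = 88.4 hectares = 8.84 × 10^5 m²
Δh = 1.46 ft = 0.445 m
ΔV = 0.011 million m³ = 11000 m³
Sy = ΔV / (A × Δh) = 11000 m³ / (8.84 × 10^5 m² × 0.445 m) = 0.02796

Sy ≈ 0.028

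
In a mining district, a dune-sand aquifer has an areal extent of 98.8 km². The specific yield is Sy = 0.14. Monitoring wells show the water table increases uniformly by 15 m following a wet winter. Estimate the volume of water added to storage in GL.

A = 98.8 km² = 9.88 × 10^7 m²
ΔV = Sy × A × Δh = 0.14 × 9.88 × 10^7 m² × 15 m = 2.075 × 10^8 m³
ΔV = 2.075 × 10^8 m³ = 207.5 GL

ΔV ≈ 207 GL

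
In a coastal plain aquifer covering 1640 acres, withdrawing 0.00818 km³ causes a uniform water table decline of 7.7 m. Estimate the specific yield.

Sy ≈ 0.16

A = 1640 acres = 6.637 × 10^6 m²
ΔV = 0.00818 km³ = 8.18 × 10^6 m³
Sy = ΔV / (A × Δh) = 8.18 × 10^6 m³ / (6.637 × 10^6 m² × 7.7 m) = 0.1601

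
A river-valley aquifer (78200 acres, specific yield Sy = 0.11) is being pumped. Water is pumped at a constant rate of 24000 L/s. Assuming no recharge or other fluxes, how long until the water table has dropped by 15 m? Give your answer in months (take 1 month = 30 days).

t ≈ 8.39 months

A = 78200 acres = 3.165 × 10^8 m²
ΔV = Sy × A × Δh = 0.11 × 3.165 × 10^8 × 15 = 5.222 × 10^8 m³
Q = 24000 L/s = 2.074 × 10^6 m³/d
t = ΔV / Q = 5.222 × 10^8 m³ / 2.074 × 10^6 m³/d = 251.8 d
t = 251.8 d ≈ 8.394 months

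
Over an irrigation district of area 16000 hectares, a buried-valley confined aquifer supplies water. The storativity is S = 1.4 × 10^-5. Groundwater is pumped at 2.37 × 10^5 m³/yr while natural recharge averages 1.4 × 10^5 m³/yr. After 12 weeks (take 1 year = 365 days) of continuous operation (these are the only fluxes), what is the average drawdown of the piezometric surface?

Δh ≈ 9.97 m

A = 16000 hectares = 1.6 × 10^8 m²
Net abstraction = 2.37 × 10^5 − 1.4 × 10^5 = 97000 m³/yr
Q_net = 97000 m³/yr = 265.8 m³/d
t = 12 weeks = 84 d
ΔV = Q × t = 265.8 m³/d × 84 d = 22320 m³
Δh = ΔV / (S × A) = 22320 / (1.4 × 10^-5 × 1.6 × 10^8) = 9.966 m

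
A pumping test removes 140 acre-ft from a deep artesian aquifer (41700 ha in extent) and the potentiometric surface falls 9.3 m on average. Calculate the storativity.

A = 41700 ha = 4.17 × 10^8 m²
ΔV = 140 acre-ft = 1.727 × 10^5 m³
S = ΔV / (A × Δh) = 1.727 × 10^5 m³ / (4.17 × 10^8 m² × 9.3 m) = 4.453 × 10^-5

S ≈ 4.5 × 10^-5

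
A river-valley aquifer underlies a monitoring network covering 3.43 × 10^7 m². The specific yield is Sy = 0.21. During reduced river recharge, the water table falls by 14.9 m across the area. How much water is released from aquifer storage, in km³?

ΔV ≈ 0.107 km³

ΔV = Sy × A × Δh = 0.21 × 3.43 × 10^7 m² × 14.9 m = 1.073 × 10^8 m³
ΔV = 1.073 × 10^8 m³ = 0.1073 km³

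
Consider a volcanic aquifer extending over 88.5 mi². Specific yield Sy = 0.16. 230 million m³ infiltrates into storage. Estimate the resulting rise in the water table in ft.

Δh ≈ 20.6 ft

A = 88.5 mi² = 2.292 × 10^8 m²
ΔV = 230 million m³ = 2.3 × 10^8 m³
Δh = ΔV / (Sy × A) = 2.3 × 10^8 m³ / (0.16 × 2.292 × 10^8 m²) = 6.271 m
Δh = 6.271 m = 20.58 ft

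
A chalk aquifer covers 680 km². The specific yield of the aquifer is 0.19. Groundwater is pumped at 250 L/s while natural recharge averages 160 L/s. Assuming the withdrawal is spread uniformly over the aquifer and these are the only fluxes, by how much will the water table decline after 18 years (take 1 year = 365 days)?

Δh ≈ 0.395 m

A = 680 km² = 6.8 × 10^8 m²
Net abstraction = 250 − 160 = 90 L/s
Q_net = 90 L/s = 7776 m³/d
t = 18 years = 6570 d
ΔV = Q × t = 7776 m³/d × 6570 d = 5.109 × 10^7 m³
Δh = ΔV / (Sy × A) = 5.109 × 10^7 / (0.19 × 6.8 × 10^8) = 0.3954 m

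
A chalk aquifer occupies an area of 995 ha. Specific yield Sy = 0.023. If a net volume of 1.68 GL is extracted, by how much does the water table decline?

A = 995 ha = 9.95 × 10^6 m²
ΔV = 1.68 GL = 1.68 × 10^6 m³
Δh = ΔV / (Sy × A) = 1.68 × 10^6 m³ / (0.023 × 9.95 × 10^6 m²) = 7.341 m

Δh ≈ 7.34 m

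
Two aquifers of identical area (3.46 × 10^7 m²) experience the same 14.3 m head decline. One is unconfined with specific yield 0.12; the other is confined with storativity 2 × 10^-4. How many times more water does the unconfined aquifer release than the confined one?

Unconfined: ΔV_u = Sy × A × Δh = 0.12 × 3.46 × 10^7 × 14.3 = 5.937 × 10^7 m³
Confined: ΔV_c = S × A × Δh = 2 × 10^-4 × 3.46 × 10^7 × 14.3 = 98960 m³
Ratio = ΔV_u / ΔV_c = Sy / S = 0.12 / 2 × 10^-4 = 600

ΔV_u / ΔV_c ≈ 600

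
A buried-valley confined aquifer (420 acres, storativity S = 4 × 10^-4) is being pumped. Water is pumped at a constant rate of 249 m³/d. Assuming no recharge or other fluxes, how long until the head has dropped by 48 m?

t ≈ 131 days

A = 420 acres = 1.7 × 10^6 m²
ΔV = S × A × Δh = 4 × 10^-4 × 1.7 × 10^6 × 48 = 32630 m³
t = ΔV / Q = 32630 m³ / 249 m³/d = 131.1 d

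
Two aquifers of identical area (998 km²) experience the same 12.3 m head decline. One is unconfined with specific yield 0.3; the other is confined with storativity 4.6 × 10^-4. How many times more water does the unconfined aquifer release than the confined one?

A = 998 km² = 9.98 × 10^8 m²
Unconfined: ΔV_u = Sy × A × Δh = 0.3 × 9.98 × 10^8 × 12.3 = 3.683 × 10^9 m³
Confined: ΔV_c = S × A × Δh = 4.6 × 10^-4 × 9.98 × 10^8 × 12.3 = 5.647 × 10^6 m³
Ratio = ΔV_u / ΔV_c = Sy / S = 0.3 / 4.6 × 10^-4 = 652.2

ΔV_u / ΔV_c ≈ 652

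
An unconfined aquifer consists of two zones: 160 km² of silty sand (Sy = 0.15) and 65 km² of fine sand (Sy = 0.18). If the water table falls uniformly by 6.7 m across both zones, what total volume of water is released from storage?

A₁ = 160 km² = 1.6 × 10^8 m²; A₂ = 65 km² = 6.5 × 10^7 m²
ΔV₁ = 0.15 × 1.6 × 10^8 × 6.7 = 1.608 × 10^8 m³
ΔV₂ = 0.18 × 6.5 × 10^7 × 6.7 = 7.839 × 10^7 m³
ΔV = ΔV₁ + ΔV₂ = 2.392 × 10^8 m³

ΔV ≈ 2.39 × 10^8 m³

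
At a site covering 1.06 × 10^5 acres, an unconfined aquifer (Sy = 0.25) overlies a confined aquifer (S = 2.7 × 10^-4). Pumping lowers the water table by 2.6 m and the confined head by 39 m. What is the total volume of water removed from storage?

ΔV ≈ 2.83 × 10^8 m³

A = 1.06 × 10^5 acres = 4.29 × 10^8 m²
Unconfined: ΔV_u = Sy × A × Δh_u = 0.25 × 4.29 × 10^8 × 2.6 = 2.788 × 10^8 m³
Confined: ΔV_c = S × A × Δh_c = 2.7 × 10^-4 × 4.29 × 10^8 × 39 = 4.517 × 10^6 m³
Total ΔV = 2.788 × 10^8 + 4.517 × 10^6 = 2.833 × 10^8 m³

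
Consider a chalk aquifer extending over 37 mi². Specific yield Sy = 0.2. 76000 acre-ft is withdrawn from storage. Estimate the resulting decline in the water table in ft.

Δh ≈ 16 ft

A = 37 mi² = 9.583 × 10^7 m²
ΔV = 76000 acre-ft = 9.374 × 10^7 m³
Δh = ΔV / (Sy × A) = 9.374 × 10^7 m³ / (0.2 × 9.583 × 10^7 m²) = 4.891 m
Δh = 4.891 m = 16.05 ft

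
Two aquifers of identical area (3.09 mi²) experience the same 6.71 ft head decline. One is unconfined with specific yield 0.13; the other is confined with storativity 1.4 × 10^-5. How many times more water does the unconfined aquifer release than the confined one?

A = 3.09 mi² = 8.003 × 10^6 m²
Δh = 6.71 ft = 2.045 m
Unconfined: ΔV_u = Sy × A × Δh = 0.13 × 8.003 × 10^6 × 2.045 = 2.128 × 10^6 m³
Confined: ΔV_c = S × A × Δh = 1.4 × 10^-5 × 8.003 × 10^6 × 2.045 = 229.2 m³
Ratio = ΔV_u / ΔV_c = Sy / S = 0.13 / 1.4 × 10^-5 = 9286

ΔV_u / ΔV_c ≈ 9290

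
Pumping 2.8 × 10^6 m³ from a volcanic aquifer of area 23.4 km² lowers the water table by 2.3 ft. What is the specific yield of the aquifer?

Sy ≈ 0.17

A = 23.4 km² = 2.34 × 10^7 m²
Δh = 2.3 ft = 0.701 m
Sy = ΔV / (A × Δh) = 2.8 × 10^6 m³ / (2.34 × 10^7 m² × 0.701 m) = 0.1707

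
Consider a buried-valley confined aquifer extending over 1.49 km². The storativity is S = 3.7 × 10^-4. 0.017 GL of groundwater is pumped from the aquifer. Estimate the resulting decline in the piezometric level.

A = 1.49 km² = 1.49 × 10^6 m²
ΔV = 0.017 GL = 17000 m³
Δh = ΔV / (S × A) = 17000 m³ / (3.7 × 10^-4 × 1.49 × 10^6 m²) = 30.84 m

Δh ≈ 30.8 m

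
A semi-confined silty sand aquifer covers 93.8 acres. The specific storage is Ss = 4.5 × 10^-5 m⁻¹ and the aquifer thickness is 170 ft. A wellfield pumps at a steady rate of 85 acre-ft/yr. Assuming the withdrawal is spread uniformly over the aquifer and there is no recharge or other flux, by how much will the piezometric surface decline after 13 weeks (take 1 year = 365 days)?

b = 170 ft = 51.82 m
S = Ss × b = 4.5 × 10^-5 m⁻¹ × 51.82 m = 2.332 × 10^-3
A = 93.8 acres = 3.796 × 10^5 m²
Q = 85 acre-ft/yr = 287.2 m³/d
t = 13 weeks = 91 d
ΔV = Q × t = 287.2 m³/d × 91 d = 26140 m³
Δh = ΔV / (S × A) = 26140 / (0.002332 × 3.796 × 10^5) = 29.53 m

Δh ≈ 29.5 m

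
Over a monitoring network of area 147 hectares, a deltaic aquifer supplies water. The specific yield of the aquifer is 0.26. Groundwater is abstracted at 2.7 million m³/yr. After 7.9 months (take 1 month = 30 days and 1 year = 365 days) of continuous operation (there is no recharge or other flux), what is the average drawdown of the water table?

Δh ≈ 4.59 m

A = 147 hectares = 1.47 × 10^6 m²
Q = 2.7 million m³/yr = 7397 m³/d
t = 7.9 months = 237 d
ΔV = Q × t = 7397 m³/d × 237 d = 1.753 × 10^6 m³
Δh = ΔV / (Sy × A) = 1.753 × 10^6 / (0.26 × 1.47 × 10^6) = 4.587 m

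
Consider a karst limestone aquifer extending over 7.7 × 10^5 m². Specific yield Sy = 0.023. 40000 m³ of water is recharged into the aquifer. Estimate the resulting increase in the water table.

Δh ≈ 2.26 m

Δh = ΔV / (Sy × A) = 40000 m³ / (0.023 × 7.7 × 10^5 m²) = 2.259 m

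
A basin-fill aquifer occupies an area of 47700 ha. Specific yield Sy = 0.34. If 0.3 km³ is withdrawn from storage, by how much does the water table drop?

Δh ≈ 1.85 m

A = 47700 ha = 4.77 × 10^8 m²
ΔV = 0.3 km³ = 3 × 10^8 m³
Δh = ΔV / (Sy × A) = 3 × 10^8 m³ / (0.34 × 4.77 × 10^8 m²) = 1.85 m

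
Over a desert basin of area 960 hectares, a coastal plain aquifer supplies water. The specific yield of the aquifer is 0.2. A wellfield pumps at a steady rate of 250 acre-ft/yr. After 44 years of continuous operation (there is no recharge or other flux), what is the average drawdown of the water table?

A = 960 hectares = 9.6 × 10^6 m²
Q = 250 acre-ft/yr = 844.9 m³/d
t = 44 years = 16060 d
ΔV = Q × t = 844.9 m³/d × 16060 d = 1.357 × 10^7 m³
Δh = ΔV / (Sy × A) = 1.357 × 10^7 / (0.2 × 9.6 × 10^6) = 7.067 m

Δh ≈ 7.07 m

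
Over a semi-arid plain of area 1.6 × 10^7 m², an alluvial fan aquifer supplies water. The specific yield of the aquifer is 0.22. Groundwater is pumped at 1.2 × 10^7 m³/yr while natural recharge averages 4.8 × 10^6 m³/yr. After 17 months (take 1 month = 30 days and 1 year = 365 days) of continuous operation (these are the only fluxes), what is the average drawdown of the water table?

Net abstraction = 1.2 × 10^7 − 4.8 × 10^6 = 7.2 × 10^6 m³/yr
Q_net = 7.2 × 10^6 m³/yr = 19730 m³/d
t = 17 months = 510 d
ΔV = Q × t = 19730 m³/d × 510 d = 1.006 × 10^7 m³
Δh = ΔV / (Sy × A) = 1.006 × 10^7 / (0.22 × 1.6 × 10^7) = 2.858 m

Δh ≈ 2.86 m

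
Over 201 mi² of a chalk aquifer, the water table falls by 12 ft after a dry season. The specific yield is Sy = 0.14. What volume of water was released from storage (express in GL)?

A = 201 mi² = 5.206 × 10^8 m²
Δh = 12 ft = 3.658 m
ΔV = Sy × A × Δh = 0.14 × 5.206 × 10^8 m² × 3.658 m = 2.666 × 10^8 m³
ΔV = 2.666 × 10^8 m³ = 266.6 GL

ΔV ≈ 267 GL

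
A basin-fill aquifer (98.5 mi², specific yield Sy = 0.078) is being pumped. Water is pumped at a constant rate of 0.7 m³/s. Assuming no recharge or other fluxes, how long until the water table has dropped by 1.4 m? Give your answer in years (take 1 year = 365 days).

A = 98.5 mi² = 2.551 × 10^8 m²
ΔV = Sy × A × Δh = 0.078 × 2.551 × 10^8 × 1.4 = 2.786 × 10^7 m³
Q = 0.7 m³/s = 60480 m³/d
t = ΔV / Q = 2.786 × 10^7 m³ / 60480 m³/d = 460.6 d
t = 460.6 d ≈ 1.262 years

t ≈ 1.26 years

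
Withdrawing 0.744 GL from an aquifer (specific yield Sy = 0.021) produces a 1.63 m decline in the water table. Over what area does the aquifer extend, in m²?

A ≈ 2.17 × 10^7 m²

ΔV = 0.744 GL = 7.44 × 10^5 m³
A = ΔV / (Sy × Δh) = 7.44 × 10^5 / (0.021 × 1.63) = 2.174 × 10^7 m²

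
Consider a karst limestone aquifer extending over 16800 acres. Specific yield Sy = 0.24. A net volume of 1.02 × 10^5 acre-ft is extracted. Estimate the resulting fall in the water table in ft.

Δh ≈ 25.3 ft

A = 16800 acres = 6.799 × 10^7 m²
ΔV = 1.02 × 10^5 acre-ft = 1.258 × 10^8 m³
Δh = ΔV / (Sy × A) = 1.258 × 10^8 m³ / (0.24 × 6.799 × 10^7 m²) = 7.711 m
Δh = 7.711 m = 25.3 ft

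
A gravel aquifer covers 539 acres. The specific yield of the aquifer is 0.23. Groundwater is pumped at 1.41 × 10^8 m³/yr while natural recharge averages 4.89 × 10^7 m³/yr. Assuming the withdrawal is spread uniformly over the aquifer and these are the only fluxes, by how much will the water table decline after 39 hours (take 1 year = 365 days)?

Δh ≈ 0.817 m

A = 539 acres = 2.181 × 10^6 m²
Net abstraction = 1.41 × 10^8 − 4.89 × 10^7 = 9.21 × 10^7 m³/yr
Q_net = 9.21 × 10^7 m³/yr = 2.523 × 10^5 m³/d
t = 39 hours = 1.625 d
ΔV = Q × t = 2.523 × 10^5 m³/d × 1.625 d = 4.1 × 10^5 m³
Δh = ΔV / (Sy × A) = 4.1 × 10^5 / (0.23 × 2.181 × 10^6) = 0.8173 m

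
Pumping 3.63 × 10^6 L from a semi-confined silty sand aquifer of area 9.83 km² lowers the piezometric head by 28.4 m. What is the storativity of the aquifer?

A = 9.83 km² = 9.83 × 10^6 m²
ΔV = 3.63 × 10^6 L = 3630 m³
S = ΔV / (A × Δh) = 3630 m³ / (9.83 × 10^6 m² × 28.4 m) = 1.3 × 10^-5

S ≈ 1.3 × 10^-5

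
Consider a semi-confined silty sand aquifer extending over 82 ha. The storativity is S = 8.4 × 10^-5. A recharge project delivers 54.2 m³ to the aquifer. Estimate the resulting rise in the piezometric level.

A = 82 ha = 8.2 × 10^5 m²
Δh = ΔV / (S × A) = 54.2 m³ / (8.4 × 10^-5 × 8.2 × 10^5 m²) = 0.7869 m

Δh ≈ 0.787 m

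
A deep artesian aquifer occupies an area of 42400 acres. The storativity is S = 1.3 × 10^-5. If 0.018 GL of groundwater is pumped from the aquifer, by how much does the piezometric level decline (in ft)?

Δh ≈ 26.5 ft

A = 42400 acres = 1.716 × 10^8 m²
ΔV = 0.018 GL = 18000 m³
Δh = ΔV / (S × A) = 18000 m³ / (1.3 × 10^-5 × 1.716 × 10^8 m²) = 8.069 m
Δh = 8.069 m = 26.47 ft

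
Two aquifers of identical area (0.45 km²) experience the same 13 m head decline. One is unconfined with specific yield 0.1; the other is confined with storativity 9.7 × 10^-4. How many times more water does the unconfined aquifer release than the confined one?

A = 0.45 km² = 4.5 × 10^5 m²
Unconfined: ΔV_u = Sy × A × Δh = 0.1 × 4.5 × 10^5 × 13 = 5.85 × 10^5 m³
Confined: ΔV_c = S × A × Δh = 9.7 × 10^-4 × 4.5 × 10^5 × 13 = 5674 m³
Ratio = ΔV_u / ΔV_c = Sy / S = 0.1 / 9.7 × 10^-4 = 103.1

ΔV_u / ΔV_c ≈ 103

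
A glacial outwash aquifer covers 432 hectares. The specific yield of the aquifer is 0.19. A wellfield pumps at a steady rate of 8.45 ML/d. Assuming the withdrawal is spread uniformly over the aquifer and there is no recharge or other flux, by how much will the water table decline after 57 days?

A = 432 hectares = 4.32 × 10^6 m²
Q = 8.45 ML/d = 8450 m³/d
ΔV = Q × t = 8450 m³/d × 57 d = 4.816 × 10^5 m³
Δh = ΔV / (Sy × A) = 4.816 × 10^5 / (0.19 × 4.32 × 10^6) = 0.5868 m

Δh ≈ 0.587 m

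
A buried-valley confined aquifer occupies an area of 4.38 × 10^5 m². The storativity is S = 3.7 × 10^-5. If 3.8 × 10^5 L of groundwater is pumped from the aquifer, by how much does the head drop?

Δh ≈ 23.4 m

ΔV = 3.8 × 10^5 L = 380 m³
Δh = ΔV / (S × A) = 380 m³ / (3.7 × 10^-5 × 4.38 × 10^5 m²) = 23.45 m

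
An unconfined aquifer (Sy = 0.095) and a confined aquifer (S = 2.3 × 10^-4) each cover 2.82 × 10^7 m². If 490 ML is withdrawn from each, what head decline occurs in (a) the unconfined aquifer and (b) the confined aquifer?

ΔV = 490 ML = 4.9 × 10^5 m³
Unconfined: Δh_u = ΔV/(Sy·A) = 4.9 × 10^5/(0.095 × 2.82 × 10^7) = 0.1829 m
Confined: Δh_c = ΔV/(S·A) = 4.9 × 10^5/(2.3 × 10^-4 × 2.82 × 10^7) = 75.55 m

Δh_u ≈ 0.183 m; Δh_c ≈ 75.5 m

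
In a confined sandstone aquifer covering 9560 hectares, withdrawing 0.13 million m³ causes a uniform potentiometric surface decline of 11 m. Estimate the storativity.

S ≈ 1.2 × 10^-4

A = 9560 hectares = 9.56 × 10^7 m²
ΔV = 0.13 million m³ = 1.3 × 10^5 m³
S = ΔV / (A × Δh) = 1.3 × 10^5 m³ / (9.56 × 10^7 m² × 11 m) = 1.236 × 10^-4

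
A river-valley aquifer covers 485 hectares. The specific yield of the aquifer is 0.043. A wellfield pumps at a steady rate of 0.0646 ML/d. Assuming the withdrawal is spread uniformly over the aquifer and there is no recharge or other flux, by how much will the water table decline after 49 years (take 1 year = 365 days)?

Δh ≈ 5.54 m

A = 485 hectares = 4.85 × 10^6 m²
Q = 0.0646 ML/d = 64.6 m³/d
t = 49 years = 17880 d
ΔV = Q × t = 64.6 m³/d × 17880 d = 1.155 × 10^6 m³
Δh = ΔV / (Sy × A) = 1.155 × 10^6 / (0.043 × 4.85 × 10^6) = 5.54 m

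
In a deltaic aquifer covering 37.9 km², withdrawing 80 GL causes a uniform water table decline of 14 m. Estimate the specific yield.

Sy ≈ 0.15

A = 37.9 km² = 3.79 × 10^7 m²
ΔV = 80 GL = 8 × 10^7 m³
Sy = ΔV / (A × Δh) = 8 × 10^7 m³ / (3.79 × 10^7 m² × 14 m) = 0.1508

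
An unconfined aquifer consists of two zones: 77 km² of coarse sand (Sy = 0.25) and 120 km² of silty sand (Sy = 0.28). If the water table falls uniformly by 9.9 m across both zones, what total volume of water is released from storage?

ΔV ≈ 5.23 × 10^8 m³

A₁ = 77 km² = 7.7 × 10^7 m²; A₂ = 120 km² = 1.2 × 10^8 m²
ΔV₁ = 0.25 × 7.7 × 10^7 × 9.9 = 1.906 × 10^8 m³
ΔV₂ = 0.28 × 1.2 × 10^8 × 9.9 = 3.326 × 10^8 m³
ΔV = ΔV₁ + ΔV₂ = 5.232 × 10^8 m³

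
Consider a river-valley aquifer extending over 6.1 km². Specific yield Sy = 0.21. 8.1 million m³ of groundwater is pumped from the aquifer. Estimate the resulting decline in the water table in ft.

Δh ≈ 20.7 ft

A = 6.1 km² = 6.1 × 10^6 m²
ΔV = 8.1 million m³ = 8.1 × 10^6 m³
Δh = ΔV / (Sy × A) = 8.1 × 10^6 m³ / (0.21 × 6.1 × 10^6 m²) = 6.323 m
Δh = 6.323 m = 20.75 ft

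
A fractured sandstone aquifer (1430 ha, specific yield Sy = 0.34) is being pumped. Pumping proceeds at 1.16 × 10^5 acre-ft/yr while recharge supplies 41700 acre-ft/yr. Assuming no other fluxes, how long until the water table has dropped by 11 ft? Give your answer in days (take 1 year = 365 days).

A = 1430 ha = 1.43 × 10^7 m²
Δh = 11 ft = 3.353 m
ΔV = Sy × A × Δh = 0.34 × 1.43 × 10^7 × 3.353 = 1.63 × 10^7 m³
Net withdrawal = 1.16 × 10^5 − 41700 = 74300 acre-ft/yr = 2.511 × 10^5 m³/d
t = ΔV / Q = 1.63 × 10^7 m³ / 2.511 × 10^5 m³/d = 64.92 d

t ≈ 64.9 days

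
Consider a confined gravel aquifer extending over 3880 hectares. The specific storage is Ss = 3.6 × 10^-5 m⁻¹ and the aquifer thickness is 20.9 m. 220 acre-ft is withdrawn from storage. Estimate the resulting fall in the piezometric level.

S = Ss × b = 3.6 × 10^-5 m⁻¹ × 20.9 m = 7.524 × 10^-4
A = 3880 hectares = 3.88 × 10^7 m²
ΔV = 220 acre-ft = 2.714 × 10^5 m³
Δh = ΔV / (S × A) = 2.714 × 10^5 m³ / (7.524 × 10^-4 × 3.88 × 10^7 m²) = 9.296 m

Δh ≈ 9.3 m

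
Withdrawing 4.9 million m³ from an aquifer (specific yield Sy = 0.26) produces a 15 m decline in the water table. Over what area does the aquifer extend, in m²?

ΔV = 4.9 million m³ = 4.9 × 10^6 m³
A = ΔV / (Sy × Δh) = 4.9 × 10^6 / (0.26 × 15) = 1.256 × 10^6 m²

A ≈ 1.26 × 10^6 m²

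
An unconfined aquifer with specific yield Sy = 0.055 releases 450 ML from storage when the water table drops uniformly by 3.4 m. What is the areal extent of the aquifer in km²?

A ≈ 2.41 km²

ΔV = 450 ML = 4.5 × 10^5 m³
A = ΔV / (Sy × Δh) = 4.5 × 10^5 / (0.055 × 3.4) = 2.406 × 10^6 m²
A = 2.406 × 10^6 m² = 2.406 km²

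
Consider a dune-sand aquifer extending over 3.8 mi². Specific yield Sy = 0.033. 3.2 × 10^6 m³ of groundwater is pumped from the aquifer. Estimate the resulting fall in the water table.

Δh ≈ 9.85 m

A = 3.8 mi² = 9.842 × 10^6 m²
Δh = ΔV / (Sy × A) = 3.2 × 10^6 m³ / (0.033 × 9.842 × 10^6 m²) = 9.853 m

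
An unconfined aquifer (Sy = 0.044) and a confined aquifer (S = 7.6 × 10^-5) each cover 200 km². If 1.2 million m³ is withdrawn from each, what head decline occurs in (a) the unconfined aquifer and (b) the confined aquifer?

A = 200 km² = 2 × 10^8 m²
ΔV = 1.2 million m³ = 1.2 × 10^6 m³
Unconfined: Δh_u = ΔV/(Sy·A) = 1.2 × 10^6/(0.044 × 2 × 10^8) = 0.1364 m
Confined: Δh_c = ΔV/(S·A) = 1.2 × 10^6/(7.6 × 10^-5 × 2 × 10^8) = 78.95 m

Δh_u ≈ 0.136 m; Δh_c ≈ 78.9 m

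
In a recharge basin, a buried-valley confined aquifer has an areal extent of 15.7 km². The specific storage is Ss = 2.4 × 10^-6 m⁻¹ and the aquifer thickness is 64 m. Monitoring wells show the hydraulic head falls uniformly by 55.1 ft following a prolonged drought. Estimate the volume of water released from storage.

ΔV ≈ 40500 m³

S = Ss × b = 2.4 × 10^-6 m⁻¹ × 64 m = 1.536 × 10^-4
A = 15.7 km² = 1.57 × 10^7 m²
Δh = 55.1 ft = 16.79 m
ΔV = S × A × Δh = 1.536 × 10^-4 × 1.57 × 10^7 m² × 16.79 m = 40500 m³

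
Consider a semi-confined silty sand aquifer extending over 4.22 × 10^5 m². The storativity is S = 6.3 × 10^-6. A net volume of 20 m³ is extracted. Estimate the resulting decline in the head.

Δh ≈ 7.52 m

Δh = ΔV / (S × A) = 20 m³ / (6.3 × 10^-6 × 4.22 × 10^5 m²) = 7.523 m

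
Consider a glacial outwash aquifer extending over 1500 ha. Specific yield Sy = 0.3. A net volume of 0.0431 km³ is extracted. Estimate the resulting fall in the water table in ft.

A = 1500 ha = 1.5 × 10^7 m²
ΔV = 0.0431 km³ = 4.31 × 10^7 m³
Δh = ΔV / (Sy × A) = 4.31 × 10^7 m³ / (0.3 × 1.5 × 10^7 m²) = 9.578 m
Δh = 9.578 m = 31.42 ft

Δh ≈ 31.4 ft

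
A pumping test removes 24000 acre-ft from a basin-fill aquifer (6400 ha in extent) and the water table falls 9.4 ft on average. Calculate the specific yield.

Sy ≈ 0.16

A = 6400 ha = 6.4 × 10^7 m²
Δh = 9.4 ft = 2.865 m
ΔV = 24000 acre-ft = 2.96 × 10^7 m³
Sy = ΔV / (A × Δh) = 2.96 × 10^7 m³ / (6.4 × 10^7 m² × 2.865 m) = 0.1614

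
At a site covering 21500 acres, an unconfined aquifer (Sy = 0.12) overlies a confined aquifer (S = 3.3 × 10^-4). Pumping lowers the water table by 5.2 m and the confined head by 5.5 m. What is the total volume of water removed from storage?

ΔV ≈ 5.45 × 10^7 m³

A = 21500 acres = 8.701 × 10^7 m²
Unconfined: ΔV_u = Sy × A × Δh_u = 0.12 × 8.701 × 10^7 × 5.2 = 5.429 × 10^7 m³
Confined: ΔV_c = S × A × Δh_c = 3.3 × 10^-4 × 8.701 × 10^7 × 5.5 = 1.579 × 10^5 m³
Total ΔV = 5.429 × 10^7 + 1.579 × 10^5 = 5.445 × 10^7 m³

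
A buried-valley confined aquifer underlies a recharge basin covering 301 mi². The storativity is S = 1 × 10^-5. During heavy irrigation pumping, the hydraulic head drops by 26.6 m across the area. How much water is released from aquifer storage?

A = 301 mi² = 7.796 × 10^8 m²
ΔV = S × A × Δh = 1 × 10^-5 × 7.796 × 10^8 m² × 26.6 m = 2.074 × 10^5 m³

ΔV ≈ 2.07 × 10^5 m³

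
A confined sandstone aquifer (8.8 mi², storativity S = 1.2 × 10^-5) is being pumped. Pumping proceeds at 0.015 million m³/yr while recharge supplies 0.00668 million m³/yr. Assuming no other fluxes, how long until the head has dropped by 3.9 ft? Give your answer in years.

A = 8.8 mi² = 2.279 × 10^7 m²
Δh = 3.9 ft = 1.189 m
ΔV = S × A × Δh = 1.2 × 10^-5 × 2.279 × 10^7 × 1.189 = 325.1 m³
Net withdrawal = 0.015 − 0.00668 = 0.00832 million m³/yr = 22.79 m³/d
t = ΔV / Q = 325.1 m³ / 22.79 m³/d = 14.26 d
t = 14.26 d ≈ 0.03908 years

t ≈ 0.0391 years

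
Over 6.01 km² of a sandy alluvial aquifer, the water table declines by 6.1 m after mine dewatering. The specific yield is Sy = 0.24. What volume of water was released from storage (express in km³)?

ΔV ≈ 0.0088 km³

A = 6.01 km² = 6.01 × 10^6 m²
ΔV = Sy × A × Δh = 0.24 × 6.01 × 10^6 m² × 6.1 m = 8.799 × 10^6 m³
ΔV = 8.799 × 10^6 m³ = 0.008799 km³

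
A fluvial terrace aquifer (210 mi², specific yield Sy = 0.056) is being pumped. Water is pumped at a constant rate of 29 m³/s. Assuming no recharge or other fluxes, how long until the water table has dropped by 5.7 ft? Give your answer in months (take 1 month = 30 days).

A = 210 mi² = 5.439 × 10^8 m²
Δh = 5.7 ft = 1.737 m
ΔV = Sy × A × Δh = 0.056 × 5.439 × 10^8 × 1.737 = 5.292 × 10^7 m³
Q = 29 m³/s = 2.506 × 10^6 m³/d
t = ΔV / Q = 5.292 × 10^7 m³ / 2.506 × 10^6 m³/d = 21.12 d
t = 21.12 d ≈ 0.704 months

t ≈ 0.704 months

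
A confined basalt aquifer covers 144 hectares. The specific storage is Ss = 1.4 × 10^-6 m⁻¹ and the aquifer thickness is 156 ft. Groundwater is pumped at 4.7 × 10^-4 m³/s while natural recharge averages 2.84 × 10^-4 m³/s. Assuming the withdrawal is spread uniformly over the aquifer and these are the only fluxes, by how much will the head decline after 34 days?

b = 156 ft = 47.55 m
S = Ss × b = 1.4 × 10^-6 m⁻¹ × 47.55 m = 6.657 × 10^-5
A = 144 hectares = 1.44 × 10^6 m²
Net abstraction = 4.7 × 10^-4 − 2.84 × 10^-4 = 1.86 × 10^-4 m³/s
Q_net = 1.86 × 10^-4 m³/s = 16.07 m³/d
ΔV = Q × t = 16.07 m³/d × 34 d = 546.4 m³
Δh = ΔV / (S × A) = 546.4 / (6.657 × 10^-5 × 1.44 × 10^6) = 5.7 m

Δh ≈ 5.7 m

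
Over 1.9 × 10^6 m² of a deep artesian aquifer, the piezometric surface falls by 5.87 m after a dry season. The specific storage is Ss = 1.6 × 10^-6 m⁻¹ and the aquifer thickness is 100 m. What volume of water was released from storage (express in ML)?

ΔV ≈ 1.78 ML

S = Ss × b = 1.6 × 10^-6 m⁻¹ × 100 m = 1.6 × 10^-4
ΔV = S × A × Δh = 1.6 × 10^-4 × 1.9 × 10^6 m² × 5.87 m = 1784 m³
ΔV = 1784 m³ = 1.784 ML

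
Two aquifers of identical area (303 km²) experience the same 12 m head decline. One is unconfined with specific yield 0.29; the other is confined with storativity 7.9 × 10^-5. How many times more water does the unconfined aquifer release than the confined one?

A = 303 km² = 3.03 × 10^8 m²
Unconfined: ΔV_u = Sy × A × Δh = 0.29 × 3.03 × 10^8 × 12 = 1.054 × 10^9 m³
Confined: ΔV_c = S × A × Δh = 7.9 × 10^-5 × 3.03 × 10^8 × 12 = 2.872 × 10^5 m³
Ratio = ΔV_u / ΔV_c = Sy / S = 0.29 / 7.9 × 10^-5 = 3671

ΔV_u / ΔV_c ≈ 3670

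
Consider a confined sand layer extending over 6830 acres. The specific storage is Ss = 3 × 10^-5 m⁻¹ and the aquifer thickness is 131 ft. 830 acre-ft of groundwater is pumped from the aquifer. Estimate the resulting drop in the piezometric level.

b = 131 ft = 39.93 m
S = Ss × b = 3 × 10^-5 m⁻¹ × 39.93 m = 1.198 × 10^-3
A = 6830 acres = 2.764 × 10^7 m²
ΔV = 830 acre-ft = 1.024 × 10^6 m³
Δh = ΔV / (S × A) = 1.024 × 10^6 m³ / (0.001198 × 2.764 × 10^7 m²) = 30.92 m

Δh ≈ 30.9 m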